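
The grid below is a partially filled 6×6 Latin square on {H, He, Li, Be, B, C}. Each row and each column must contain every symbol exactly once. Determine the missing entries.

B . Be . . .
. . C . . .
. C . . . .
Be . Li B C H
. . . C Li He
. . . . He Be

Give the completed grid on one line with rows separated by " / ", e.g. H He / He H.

B Li Be He H C / He H C Be B Li / Li C He H Be B / Be He Li B C H / H Be B C Li He / C B H Li He Be

(r1,c5): row 1 has {Be,B}; column 5 has {He,Li,C}, so it must be H.
(r4,c2): row 4 has {H,Li,Be,B,C}; column 2 has {C}, so it must be He.
(r5,c1): row 5 has {He,Li,C}; column 1 has {Be,B}, so it must be H.
(r5,c3): row 5 has {H,He,Li,C}; column 3 has {Li,Be,C}, so it must be B.
(r6,c3): row 6 has {He,Be}; column 3 has {Li,Be,B,C}, so it must be H.
(r6,c4): row 6 has {H,He,Be}; column 4 has {B,C}, so it must be Li.
(r1,c2): row 1 has {H,Be,B}; column 2 has {He,C}, so it must be Li.
(r1,c4): row 1 has {H,Li,Be,B}; column 4 has {Li,B,C}, so it must be He.
(r1,c6): row 1 has {H,He,Li,Be,B}; column 6 has {H,He,Be}, so it must be C.
(r3,c3): row 3 has {C}; column 3 has {H,Li,Be,B,C}, so it must be He.
(r5,c2): row 5 has {H,He,Li,B,C}; column 2 has {He,Li,C}, so it must be Be.
(r6,c1): row 6 has {H,He,Li,Be}; column 1 has {H,Be,B}, so it must be C.
(r6,c2): row 6 has {H,He,Li,Be,C}; column 2 has {He,Li,Be,C}, so it must be B.
(r2,c2): row 2 has {C}; column 2 has {He,Li,Be,B,C}, so it must be H.
(r2,c4): row 2 has {H,C}; column 4 has {He,Li,B,C}, so it must be Be.
(r2,c5): row 2 has {H,Be,C}; column 5 has {H,He,Li,C}, so it must be B.
(r2,c6): row 2 has {H,Be,B,C}; column 6 has {H,He,Be,C}, so it must be Li.
(r3,c1): row 3 has {He,C}; column 1 has {H,Be,B,C}, so it must be Li.
(r3,c4): row 3 has {He,Li,C}; column 4 has {He,Li,Be,B,C}, so it must be H.
(r3,c5): row 3 has {H,He,Li,C}; column 5 has {H,He,Li,B,C}, so it must be Be.
(r3,c6): row 3 has {H,He,Li,Be,C}; column 6 has {H,He,Li,Be,C}, so it must be B.
(r2,c1): row 2 has {H,Li,Be,B,C}; column 1 has {H,Li,Be,B,C}, so it must be He.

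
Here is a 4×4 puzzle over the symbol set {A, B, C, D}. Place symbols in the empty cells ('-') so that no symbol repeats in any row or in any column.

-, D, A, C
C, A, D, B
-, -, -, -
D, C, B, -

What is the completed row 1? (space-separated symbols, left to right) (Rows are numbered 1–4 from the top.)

B D A C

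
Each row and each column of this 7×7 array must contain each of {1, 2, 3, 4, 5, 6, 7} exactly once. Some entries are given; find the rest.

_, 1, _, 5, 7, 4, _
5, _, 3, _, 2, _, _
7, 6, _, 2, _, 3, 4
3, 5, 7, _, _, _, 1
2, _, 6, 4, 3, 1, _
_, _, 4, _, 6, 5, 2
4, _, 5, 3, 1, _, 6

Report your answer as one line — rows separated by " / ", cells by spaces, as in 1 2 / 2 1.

(r1,c1) = 6
(r1,c3) = 2
(r1,c7) = 3
(r2,c7) = 7
(r3,c3) = 1
(r3,c5) = 5
(r4,c4) = 6
(r4,c5) = 4
(r4,c6) = 2
(r5,c2) = 7
(r5,c7) = 5
(r6,c1) = 1
(r6,c2) = 3
(r6,c4) = 7
(r7,c2) = 2
(r7,c6) = 7
(r2,c2) = 4
(r2,c4) = 1
(r2,c6) = 6

6 1 2 5 7 4 3 / 5 4 3 1 2 6 7 / 7 6 1 2 5 3 4 / 3 5 7 6 4 2 1 / 2 7 6 4 3 1 5 / 1 3 4 7 6 5 2 / 4 2 5 3 1 7 6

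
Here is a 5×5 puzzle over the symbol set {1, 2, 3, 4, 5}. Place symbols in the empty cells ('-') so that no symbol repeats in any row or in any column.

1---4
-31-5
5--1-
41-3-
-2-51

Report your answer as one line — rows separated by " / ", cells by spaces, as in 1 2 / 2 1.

(r1,c2): row 1 has {1,4}; column 2 has {1,2,3}, so it must be 5.
(r1,c4): row 1 has {1,4,5}; column 4 has {1,3,5}, so it must be 2.
(r2,c1): row 2 has {1,3,5}; column 1 has {1,4,5}, so it must be 2.
(r2,c4): row 2 has {1,2,3,5}; column 4 has {1,2,3,5}, so it must be 4.
(r3,c2): row 3 has {1,5}; column 2 has {1,2,3,5}, so it must be 4.
(r4,c5): row 4 has {1,3,4}; column 5 has {1,4,5}, so it must be 2.
(r5,c1): row 5 has {1,2,5}; column 1 has {1,2,4,5}, so it must be 3.
(r5,c3): row 5 has {1,2,3,5}; column 3 has {1}, so it must be 4.
(r1,c3): row 1 has {1,2,4,5}; column 3 has {1,4}, so it must be 3.
(r3,c3): row 3 has {1,4,5}; column 3 has {1,3,4}, so it must be 2.
(r3,c5): row 3 has {1,2,4,5}; column 5 has {1,2,4,5}, so it must be 3.
(r4,c3): row 4 has {1,2,3,4}; column 3 has {1,2,3,4}, so it must be 5.

1 5 3 2 4 / 2 3 1 4 5 / 5 4 2 1 3 / 4 1 5 3 2 / 3 2 4 5 1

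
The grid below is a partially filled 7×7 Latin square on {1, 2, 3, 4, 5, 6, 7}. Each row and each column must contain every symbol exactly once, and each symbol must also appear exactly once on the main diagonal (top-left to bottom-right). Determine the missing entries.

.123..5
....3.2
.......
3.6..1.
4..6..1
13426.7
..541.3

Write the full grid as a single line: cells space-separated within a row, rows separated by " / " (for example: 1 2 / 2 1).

6 1 2 3 7 4 5 / 5 4 7 1 3 6 2 / 2 7 1 5 4 3 6 / 3 2 6 7 5 1 4 / 4 5 3 6 2 7 1 / 1 3 4 2 6 5 7 / 7 6 5 4 1 2 3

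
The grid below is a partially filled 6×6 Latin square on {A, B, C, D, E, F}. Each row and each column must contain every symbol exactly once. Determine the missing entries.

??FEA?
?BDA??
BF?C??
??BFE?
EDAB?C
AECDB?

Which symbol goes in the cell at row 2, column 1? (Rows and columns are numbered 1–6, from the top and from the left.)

At row 1, column 2: row 1 has {A,E,F}; column 2 has {B,D,E,F}; that leaves C.
At row 3, column 3: row 3 has {B,C,F}; column 3 has {A,B,C,D,F}; that leaves E.
At row 3, column 5: row 3 has {B,C,E,F}; column 5 has {A,B,E}; that leaves D.
At row 3, column 6: row 3 has {B,C,D,E,F}; column 6 has {C}; that leaves A.
At row 4, column 2: row 4 has {B,E,F}; column 2 has {B,C,D,E,F}; that leaves A.
At row 4, column 6: row 4 has {A,B,E,F}; column 6 has {A,C}; that leaves D.
At row 5, column 5: row 5 has {A,B,C,D,E}; column 5 has {A,B,D,E}; that leaves F.
At row 6, column 6: row 6 has {A,B,C,D,E}; column 6 has {A,C,D}; that leaves F.
At row 1, column 1: row 1 has {A,C,E,F}; column 1 has {A,B,E}; that leaves D.
At row 1, column 6: row 1 has {A,C,D,E,F}; column 6 has {A,C,D,F}; that leaves B.
At row 2, column 5: row 2 has {A,B,D}; column 5 has {A,B,D,E,F}; that leaves C.
At row 2, column 6: row 2 has {A,B,C,D}; column 6 has {A,B,C,D,F}; that leaves E.
At row 4, column 1: row 4 has {A,B,D,E,F}; column 1 has {A,B,D,E}; that leaves C.
At row 2, column 1: row 2 has {A,B,C,D,E}; column 1 has {A,B,C,D,E}; that leaves F.

F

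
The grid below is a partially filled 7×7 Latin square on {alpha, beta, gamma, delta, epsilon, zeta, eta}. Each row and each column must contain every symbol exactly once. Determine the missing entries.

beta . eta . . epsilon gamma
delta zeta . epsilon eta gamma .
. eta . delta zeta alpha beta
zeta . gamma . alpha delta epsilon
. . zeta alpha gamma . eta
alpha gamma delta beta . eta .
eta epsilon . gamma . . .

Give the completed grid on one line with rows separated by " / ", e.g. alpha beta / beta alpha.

(r1,c4) = zeta
(r1,c5) = delta
(r2,c7) = alpha
(r3,c3) = epsilon
(r4,c2) = beta
(r4,c4) = eta
(r5,c1) = epsilon
(r5,c2) = delta
(r5,c6) = beta
(r6,c5) = epsilon
(r6,c7) = zeta
(r7,c5) = beta
(r7,c6) = zeta
(r7,c7) = delta
(r1,c2) = alpha
(r2,c3) = beta
(r3,c1) = gamma
(r7,c3) = alpha

beta alpha eta zeta delta epsilon gamma / delta zeta beta epsilon eta gamma alpha / gamma eta epsilon delta zeta alpha beta / zeta beta gamma eta alpha delta epsilon / epsilon delta zeta alpha gamma beta eta / alpha gamma delta beta epsilon eta zeta / eta epsilon alpha gamma beta zeta delta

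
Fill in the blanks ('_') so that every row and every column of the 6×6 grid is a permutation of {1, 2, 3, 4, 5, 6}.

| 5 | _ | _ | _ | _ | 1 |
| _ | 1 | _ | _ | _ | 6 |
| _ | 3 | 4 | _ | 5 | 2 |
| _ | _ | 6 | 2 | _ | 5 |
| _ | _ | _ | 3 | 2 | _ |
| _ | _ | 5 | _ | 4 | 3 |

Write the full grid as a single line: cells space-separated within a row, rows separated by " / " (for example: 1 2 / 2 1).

(r2,c5): row 2 has {1,6}; column 5 has {2,4,5}, so it must be 3.
(r4,c2): row 4 has {2,5,6}; column 2 has {1,3}, so it must be 4.
(r4,c5): row 4 has {2,4,5,6}; column 5 has {2,3,4,5}, so it must be 1.
(r5,c3): row 5 has {2,3}; column 3 has {4,5,6}, so it must be 1.
(r5,c6): row 5 has {1,2,3}; column 6 has {1,2,3,5,6}, so it must be 4.
(r1,c5): row 1 has {1,5}; column 5 has {1,2,3,4,5}, so it must be 6.
(r2,c3): row 2 has {1,3,6}; column 3 has {1,4,5,6}, so it must be 2.
(r4,c1): row 4 has {1,2,4,5,6}; column 1 has {5}, so it must be 3.
(r5,c1): row 5 has {1,2,3,4}; column 1 has {3,5}, so it must be 6.
(r5,c2): row 5 has {1,2,3,4,6}; column 2 has {1,3,4}, so it must be 5.
(r1,c2): row 1 has {1,5,6}; column 2 has {1,3,4,5}, so it must be 2.
(r1,c3): row 1 has {1,2,5,6}; column 3 has {1,2,4,5,6}, so it must be 3.
(r1,c4): row 1 has {1,2,3,5,6}; column 4 has {2,3}, so it must be 4.
(r2,c1): row 2 has {1,2,3,6}; column 1 has {3,5,6}, so it must be 4.
(r2,c4): row 2 has {1,2,3,4,6}; column 4 has {2,3,4}, so it must be 5.
(r3,c1): row 3 has {2,3,4,5}; column 1 has {3,4,5,6}, so it must be 1.
(r3,c4): row 3 has {1,2,3,4,5}; column 4 has {2,3,4,5}, so it must be 6.
(r6,c1): row 6 has {3,4,5}; column 1 has {1,3,4,5,6}, so it must be 2.
(r6,c2): row 6 has {2,3,4,5}; column 2 has {1,2,3,4,5}, so it must be 6.
(r6,c4): row 6 has {2,3,4,5,6}; column 4 has {2,3,4,5,6}, so it must be 1.

5 2 3 4 6 1 / 4 1 2 5 3 6 / 1 3 4 6 5 2 / 3 4 6 2 1 5 / 6 5 1 3 2 4 / 2 6 5 1 4 3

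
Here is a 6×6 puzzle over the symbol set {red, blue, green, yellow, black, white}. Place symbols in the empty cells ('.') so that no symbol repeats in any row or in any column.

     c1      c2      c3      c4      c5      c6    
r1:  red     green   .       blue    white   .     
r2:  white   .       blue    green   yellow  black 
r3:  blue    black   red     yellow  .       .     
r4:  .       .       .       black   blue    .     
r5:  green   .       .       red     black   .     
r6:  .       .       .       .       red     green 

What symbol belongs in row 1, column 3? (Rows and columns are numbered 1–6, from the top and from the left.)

row 1 has {red,blue,green,white}; column 6 has {green,black} — only yellow is left for (r1,c6).
row 2 has {blue,green,yellow,black,white}; column 2 has {green,black} — only red is left for (r2,c2).
row 3 has {red,blue,yellow,black}; column 5 has {red,blue,yellow,black,white} — only green is left for (r3,c5).
row 3 has {red,blue,green,yellow,black}; column 6 has {green,yellow,black} — only white is left for (r3,c6).
row 4 has {blue,black}; column 1 has {red,blue,green,white} — only yellow is left for (r4,c1).
row 4 has {blue,yellow,black}; column 2 has {red,green,black} — only white is left for (r4,c2).
row 4 has {blue,yellow,black,white}; column 3 has {red,blue} — only green is left for (r4,c3).
row 4 has {blue,green,yellow,black,white}; column 6 has {green,yellow,black,white} — only red is left for (r4,c6).
row 5 has {red,green,black}; column 6 has {red,green,yellow,black,white} — only blue is left for (r5,c6).
row 6 has {red,green}; column 1 has {red,blue,green,yellow,white} — only black is left for (r6,c1).
row 6 has {red,green,black}; column 4 has {red,blue,green,yellow,black} — only white is left for (r6,c4).
row 1 has {red,blue,green,yellow,white}; column 3 has {red,blue,green} — only black is left for (r1,c3).

black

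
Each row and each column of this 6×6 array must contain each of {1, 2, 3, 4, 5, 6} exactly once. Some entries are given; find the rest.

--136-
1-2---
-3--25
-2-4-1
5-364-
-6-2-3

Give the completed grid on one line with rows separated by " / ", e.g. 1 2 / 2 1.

row 2 has {1,2}; column 4 has {2,3,4,6} — only 5 is left for (r2,c4).
row 2 has {1,2,5}; column 5 has {2,4,6} — only 3 is left for (r2,c5).
row 3 has {2,3,5}; column 4 has {2,3,4,5,6} — only 1 is left for (r3,c4).
row 4 has {1,2,4}; column 5 has {2,3,4,6} — only 5 is left for (r4,c5).
row 5 has {3,4,5,6}; column 2 has {2,3,6} — only 1 is left for (r5,c2).
row 5 has {1,3,4,5,6}; column 6 has {1,3,5} — only 2 is left for (r5,c6).
row 6 has {2,3,6}; column 1 has {1,5} — only 4 is left for (r6,c1).
row 6 has {2,3,4,6}; column 3 has {1,2,3} — only 5 is left for (r6,c3).
row 6 has {2,3,4,5,6}; column 5 has {2,3,4,5,6} — only 1 is left for (r6,c5).
row 1 has {1,3,6}; column 1 has {1,4,5} — only 2 is left for (r1,c1).
row 1 has {1,2,3,6}; column 6 has {1,2,3,5} — only 4 is left for (r1,c6).
row 2 has {1,2,3,5}; column 2 has {1,2,3,6} — only 4 is left for (r2,c2).
row 2 has {1,2,3,4,5}; column 6 has {1,2,3,4,5} — only 6 is left for (r2,c6).
row 3 has {1,2,3,5}; column 1 has {1,2,4,5} — only 6 is left for (r3,c1).
row 3 has {1,2,3,5,6}; column 3 has {1,2,3,5} — only 4 is left for (r3,c3).
row 4 has {1,2,4,5}; column 1 has {1,2,4,5,6} — only 3 is left for (r4,c1).
row 4 has {1,2,3,4,5}; column 3 has {1,2,3,4,5} — only 6 is left for (r4,c3).
row 1 has {1,2,3,4,6}; column 2 has {1,2,3,4,6} — only 5 is left for (r1,c2).

2 5 1 3 6 4 / 1 4 2 5 3 6 / 6 3 4 1 2 5 / 3 2 6 4 5 1 / 5 1 3 6 4 2 / 4 6 5 2 1 3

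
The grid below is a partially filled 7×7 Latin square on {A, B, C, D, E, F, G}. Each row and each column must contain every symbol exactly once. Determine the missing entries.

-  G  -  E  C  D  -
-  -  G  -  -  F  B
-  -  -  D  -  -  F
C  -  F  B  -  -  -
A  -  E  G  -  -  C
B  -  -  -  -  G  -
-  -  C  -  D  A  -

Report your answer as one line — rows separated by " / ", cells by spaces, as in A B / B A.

At row 1, column 1: row 1 has {C,D,E,G}; column 1 has {A,B,C}; that leaves F.
At row 1, column 7: row 1 has {C,D,E,F,G}; column 7 has {B,C,F}; that leaves A.
At row 4, column 6: row 4 has {B,C,F}; column 6 has {A,D,F,G}; that leaves E.
At row 5, column 6: row 5 has {A,C,E,G}; column 6 has {A,D,E,F,G}; that leaves B.
At row 7, column 4: row 7 has {A,C,D}; column 4 has {B,D,E,G}; that leaves F.
At row 1, column 3: row 1 has {A,C,D,E,F,G}; column 3 has {C,E,F,G}; that leaves B.
At row 3, column 3: row 3 has {D,F}; column 3 has {B,C,E,F,G}; that leaves A.
At row 3, column 6: row 3 has {A,D,F}; column 6 has {A,B,D,E,F,G}; that leaves C.
At row 5, column 5: row 5 has {A,B,C,E,G}; column 5 has {C,D}; that leaves F.
At row 6, column 3: row 6 has {B,G}; column 3 has {A,B,C,E,F,G}; that leaves D.
At row 6, column 7: row 6 has {B,D,G}; column 7 has {A,B,C,F}; that leaves E.
At row 7, column 7: row 7 has {A,C,D,F}; column 7 has {A,B,C,E,F}; that leaves G.
At row 4, column 7: row 4 has {B,C,E,F}; column 7 has {A,B,C,E,F,G}; that leaves D.
At row 5, column 2: row 5 has {A,B,C,E,F,G}; column 2 has {G}; that leaves D.
At row 6, column 5: row 6 has {B,D,E,G}; column 5 has {C,D,F}; that leaves A.
At row 7, column 1: row 7 has {A,C,D,F,G}; column 1 has {A,B,C,F}; that leaves E.
At row 7, column 2: row 7 has {A,C,D,E,F,G}; column 2 has {D,G}; that leaves B.
At row 2, column 1: row 2 has {B,F,G}; column 1 has {A,B,C,E,F}; that leaves D.
At row 2, column 5: row 2 has {B,D,F,G}; column 5 has {A,C,D,F}; that leaves E.
At row 3, column 1: row 3 has {A,C,D,F}; column 1 has {A,B,C,D,E,F}; that leaves G.
At row 3, column 2: row 3 has {A,C,D,F,G}; column 2 has {B,D,G}; that leaves E.
At row 3, column 5: row 3 has {A,C,D,E,F,G}; column 5 has {A,C,D,E,F}; that leaves B.
At row 4, column 2: row 4 has {B,C,D,E,F}; column 2 has {B,D,E,G}; that leaves A.
At row 4, column 5: row 4 has {A,B,C,D,E,F}; column 5 has {A,B,C,D,E,F}; that leaves G.
At row 6, column 4: row 6 has {A,B,D,E,G}; column 4 has {B,D,E,F,G}; that leaves C.
At row 2, column 2: row 2 has {B,D,E,F,G}; column 2 has {A,B,D,E,G}; that leaves C.
At row 2, column 4: row 2 has {B,C,D,E,F,G}; column 4 has {B,C,D,E,F,G}; that leaves A.
At row 6, column 2: row 6 has {A,B,C,D,E,G}; column 2 has {A,B,C,D,E,G}; that leaves F.

F G B E C D A / D C G A E F B / G E A D B C F / C A F B G E D / A D E G F B C / B F D C A G E / E B C F D A G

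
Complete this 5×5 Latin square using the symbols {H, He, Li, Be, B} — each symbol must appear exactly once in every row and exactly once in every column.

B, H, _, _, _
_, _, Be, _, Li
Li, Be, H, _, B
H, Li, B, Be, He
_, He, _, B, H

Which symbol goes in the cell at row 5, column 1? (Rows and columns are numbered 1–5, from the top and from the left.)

Be

(r1,c5): row 1 has {H,B}; column 5 has {H,He,Li,B}, so it must be Be.
(r2,c1): row 2 has {Li,Be}; column 1 has {H,Li,B}, so it must be He.
(r2,c2): row 2 has {He,Li,Be}; column 2 has {H,He,Li,Be}, so it must be B.
(r2,c4): row 2 has {He,Li,Be,B}; column 4 has {Be,B}, so it must be H.
(r3,c4): row 3 has {H,Li,Be,B}; column 4 has {H,Be,B}, so it must be He.
(r5,c1): row 5 has {H,He,B}; column 1 has {H,He,Li,B}, so it must be Be.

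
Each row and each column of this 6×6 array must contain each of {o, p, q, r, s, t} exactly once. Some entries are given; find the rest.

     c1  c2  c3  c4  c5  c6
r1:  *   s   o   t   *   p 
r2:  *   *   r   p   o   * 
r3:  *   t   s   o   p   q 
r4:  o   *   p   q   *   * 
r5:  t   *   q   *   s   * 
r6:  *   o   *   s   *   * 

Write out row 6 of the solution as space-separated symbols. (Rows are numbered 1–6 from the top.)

p o t s q r

(r2,c2) = q
(r3,c1) = r
(r4,c2) = r
(r4,c5) = t
(r4,c6) = s
(r5,c2) = p
(r5,c4) = r
(r5,c6) = o
(r6,c3) = t
(r6,c6) = r
(r1,c1) = q
(r1,c5) = r
(r2,c1) = s
(r2,c6) = t
(r6,c1) = p
(r6,c5) = q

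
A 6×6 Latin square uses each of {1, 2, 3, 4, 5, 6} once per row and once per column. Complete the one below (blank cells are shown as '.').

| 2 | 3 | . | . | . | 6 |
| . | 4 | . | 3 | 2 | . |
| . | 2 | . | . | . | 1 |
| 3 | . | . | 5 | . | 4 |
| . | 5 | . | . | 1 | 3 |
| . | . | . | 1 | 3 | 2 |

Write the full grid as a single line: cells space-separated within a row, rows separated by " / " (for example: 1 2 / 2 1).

2 3 1 4 5 6 / 1 4 6 3 2 5 / 5 2 3 6 4 1 / 3 1 2 5 6 4 / 6 5 4 2 1 3 / 4 6 5 1 3 2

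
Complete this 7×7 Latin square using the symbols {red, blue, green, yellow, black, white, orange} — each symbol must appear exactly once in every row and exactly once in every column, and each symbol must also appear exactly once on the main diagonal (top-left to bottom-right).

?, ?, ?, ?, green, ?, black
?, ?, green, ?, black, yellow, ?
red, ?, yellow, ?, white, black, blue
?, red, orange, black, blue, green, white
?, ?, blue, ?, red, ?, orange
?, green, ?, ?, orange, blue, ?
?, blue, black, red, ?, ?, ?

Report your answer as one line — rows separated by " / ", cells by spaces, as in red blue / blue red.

(r2,c7) = red
(r3,c2) = orange
(r3,c4) = green
(r4,c1) = yellow
(r5,c6) = white
(r6,c7) = yellow
(r7,c5) = yellow
(r7,c6) = orange
(r7,c7) = green
(r1,c6) = red
(r2,c2) = white
(r5,c4) = yellow
(r6,c4) = white
(r7,c1) = white
(r1,c1) = orange
(r1,c2) = yellow
(r1,c3) = white
(r1,c4) = blue
(r2,c1) = blue
(r2,c4) = orange
(r5,c2) = black
(r6,c1) = black
(r6,c3) = red
(r5,c1) = green

orange yellow white blue green red black / blue white green orange black yellow red / red orange yellow green white black blue / yellow red orange black blue green white / green black blue yellow red white orange / black green red white orange blue yellow / white blue black red yellow orange green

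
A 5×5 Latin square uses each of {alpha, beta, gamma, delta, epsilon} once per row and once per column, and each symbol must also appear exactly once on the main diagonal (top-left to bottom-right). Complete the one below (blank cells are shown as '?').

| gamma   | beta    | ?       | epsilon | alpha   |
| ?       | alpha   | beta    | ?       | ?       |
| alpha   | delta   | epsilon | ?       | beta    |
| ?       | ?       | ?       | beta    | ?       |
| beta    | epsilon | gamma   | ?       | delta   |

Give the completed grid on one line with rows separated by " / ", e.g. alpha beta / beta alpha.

gamma beta delta epsilon alpha / epsilon alpha beta delta gamma / alpha delta epsilon gamma beta / delta gamma alpha beta epsilon / beta epsilon gamma alpha delta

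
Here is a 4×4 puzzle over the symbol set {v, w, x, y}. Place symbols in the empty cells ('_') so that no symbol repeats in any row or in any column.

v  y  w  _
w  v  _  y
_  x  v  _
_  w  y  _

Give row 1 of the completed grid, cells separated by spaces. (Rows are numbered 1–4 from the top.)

(r1,c4): row 1 has {v,w,y}; column 4 has {y}, so it must be x.

v y w x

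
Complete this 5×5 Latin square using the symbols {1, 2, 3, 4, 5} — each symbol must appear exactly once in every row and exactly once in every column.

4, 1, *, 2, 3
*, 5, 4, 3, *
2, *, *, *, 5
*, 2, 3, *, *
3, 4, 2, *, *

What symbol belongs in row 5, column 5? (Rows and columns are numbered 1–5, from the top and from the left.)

1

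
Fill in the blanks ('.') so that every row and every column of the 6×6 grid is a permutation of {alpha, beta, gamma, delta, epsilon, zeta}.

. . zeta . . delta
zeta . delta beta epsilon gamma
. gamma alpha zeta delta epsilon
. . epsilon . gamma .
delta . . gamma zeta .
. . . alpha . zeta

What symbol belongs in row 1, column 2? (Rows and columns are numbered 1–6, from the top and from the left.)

(r1,c4) = epsilon
(r2,c2) = alpha
(r3,c1) = beta
(r4,c1) = alpha
(r4,c4) = delta
(r4,c6) = beta
(r5,c3) = beta
(r5,c6) = alpha
(r6,c3) = gamma
(r6,c5) = beta
(r1,c1) = gamma
(r1,c2) = beta

beta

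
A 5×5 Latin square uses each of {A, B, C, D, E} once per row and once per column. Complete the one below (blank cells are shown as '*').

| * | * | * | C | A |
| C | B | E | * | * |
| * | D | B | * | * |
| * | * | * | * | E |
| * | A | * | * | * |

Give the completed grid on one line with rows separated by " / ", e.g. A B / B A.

B E D C A / C B E A D / A D B E C / D C A B E / E A C D B

At row 1, column 2: row 1 has {A,C}; column 2 has {A,B,D}; that leaves E.
At row 1, column 3: row 1 has {A,C,E}; column 3 has {B,E}; that leaves D.
At row 2, column 5: row 2 has {B,C,E}; column 5 has {A,E}; that leaves D.
At row 3, column 5: row 3 has {B,D}; column 5 has {A,D,E}; that leaves C.
At row 4, column 2: row 4 has {E}; column 2 has {A,B,D,E}; that leaves C.
At row 4, column 3: row 4 has {C,E}; column 3 has {B,D,E}; that leaves A.
At row 5, column 3: row 5 has {A}; column 3 has {A,B,D,E}; that leaves C.
At row 5, column 5: row 5 has {A,C}; column 5 has {A,C,D,E}; that leaves B.
At row 1, column 1: row 1 has {A,C,D,E}; column 1 has {C}; that leaves B.
At row 2, column 4: row 2 has {B,C,D,E}; column 4 has {C}; that leaves A.
At row 3, column 4: row 3 has {B,C,D}; column 4 has {A,C}; that leaves E.
At row 4, column 1: row 4 has {A,C,E}; column 1 has {B,C}; that leaves D.
At row 4, column 4: row 4 has {A,C,D,E}; column 4 has {A,C,E}; that leaves B.
At row 5, column 1: row 5 has {A,B,C}; column 1 has {B,C,D}; that leaves E.
At row 5, column 4: row 5 has {A,B,C,E}; column 4 has {A,B,C,E}; that leaves D.
At row 3, column 1: row 3 has {B,C,D,E}; column 1 has {B,C,D,E}; that leaves A.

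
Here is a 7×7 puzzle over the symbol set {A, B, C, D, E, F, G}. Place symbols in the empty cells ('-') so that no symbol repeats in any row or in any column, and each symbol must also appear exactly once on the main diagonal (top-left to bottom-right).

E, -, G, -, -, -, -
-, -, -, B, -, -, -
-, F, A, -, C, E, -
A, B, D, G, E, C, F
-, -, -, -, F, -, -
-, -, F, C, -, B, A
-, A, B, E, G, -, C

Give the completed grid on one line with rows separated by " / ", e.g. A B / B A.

At row 2, column 2: row 2 has {B}; column 2 has {A,B,F}; the diagonal has {A,B,C,E,F,G}; that leaves D.
At row 2, column 5: row 2 has {B,D}; column 5 has {C,E,F,G}; that leaves A.
At row 3, column 4: row 3 has {A,C,E,F}; column 4 has {B,C,E,G}; that leaves D.
At row 5, column 4: row 5 has {F}; column 4 has {B,C,D,E,G}; that leaves A.
At row 6, column 5: row 6 has {A,B,C,F}; column 5 has {A,C,E,F,G}; that leaves D.
At row 1, column 2: row 1 has {E,G}; column 2 has {A,B,D,F}; that leaves C.
At row 1, column 4: row 1 has {C,E,G}; column 4 has {A,B,C,D,E,G}; that leaves F.
At row 1, column 5: row 1 has {C,E,F,G}; column 5 has {A,C,D,E,F,G}; that leaves B.
At row 1, column 7: row 1 has {B,C,E,F,G}; column 7 has {A,C,F}; that leaves D.
At row 6, column 1: row 6 has {A,B,C,D,F}; column 1 has {A,E}; that leaves G.
At row 6, column 2: row 6 has {A,B,C,D,F,G}; column 2 has {A,B,C,D,F}; that leaves E.
At row 1, column 6: row 1 has {B,C,D,E,F,G}; column 6 has {B,C,E}; that leaves A.
At row 3, column 1: row 3 has {A,C,D,E,F}; column 1 has {A,E,G}; that leaves B.
At row 3, column 7: row 3 has {A,B,C,D,E,F}; column 7 has {A,C,D,F}; that leaves G.
At row 5, column 2: row 5 has {A,F}; column 2 has {A,B,C,D,E,F}; that leaves G.
At row 5, column 6: row 5 has {A,F,G}; column 6 has {A,B,C,E}; that leaves D.
At row 7, column 6: row 7 has {A,B,C,E,G}; column 6 has {A,B,C,D,E}; that leaves F.
At row 2, column 6: row 2 has {A,B,D}; column 6 has {A,B,C,D,E,F}; that leaves G.
At row 2, column 7: row 2 has {A,B,D,G}; column 7 has {A,C,D,F,G}; that leaves E.
At row 5, column 1: row 5 has {A,D,F,G}; column 1 has {A,B,E,G}; that leaves C.
At row 5, column 3: row 5 has {A,C,D,F,G}; column 3 has {A,B,D,F,G}; that leaves E.
At row 5, column 7: row 5 has {A,C,D,E,F,G}; column 7 has {A,C,D,E,F,G}; that leaves B.
At row 7, column 1: row 7 has {A,B,C,E,F,G}; column 1 has {A,B,C,E,G}; that leaves D.
At row 2, column 1: row 2 has {A,B,D,E,G}; column 1 has {A,B,C,D,E,G}; that leaves F.
At row 2, column 3: row 2 has {A,B,D,E,F,G}; column 3 has {A,B,D,E,F,G}; that leaves C.

E C G F B A D / F D C B A G E / B F A D C E G / A B D G E C F / C G E A F D B / G E F C D B A / D A B E G F C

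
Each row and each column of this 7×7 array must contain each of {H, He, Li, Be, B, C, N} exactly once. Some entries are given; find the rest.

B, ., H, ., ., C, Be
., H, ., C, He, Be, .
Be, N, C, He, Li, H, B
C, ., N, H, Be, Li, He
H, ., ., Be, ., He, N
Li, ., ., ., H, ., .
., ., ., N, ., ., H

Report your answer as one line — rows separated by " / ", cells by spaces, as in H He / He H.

(r1,c4): row 1 has {H,Be,B,C}; column 4 has {H,He,Be,C,N}, so it must be Li.
(r1,c5): row 1 has {H,Li,Be,B,C}; column 5 has {H,He,Li,Be}, so it must be N.
(r2,c1): row 2 has {H,He,Be,C}; column 1 has {H,Li,Be,B,C}, so it must be N.
(r2,c7): row 2 has {H,He,Be,C,N}; column 7 has {H,He,Be,B,N}, so it must be Li.
(r4,c2): row 4 has {H,He,Li,Be,C,N}; column 2 has {H,N}, so it must be B.
(r6,c4): row 6 has {H,Li}; column 4 has {H,He,Li,Be,C,N}, so it must be B.
(r6,c6): row 6 has {H,Li,B}; column 6 has {H,He,Li,Be,C}, so it must be N.
(r6,c7): row 6 has {H,Li,B,N}; column 7 has {H,He,Li,Be,B,N}, so it must be C.
(r7,c1): row 7 has {H,N}; column 1 has {H,Li,Be,B,C,N}, so it must be He.
(r7,c6): row 7 has {H,He,N}; column 6 has {H,He,Li,Be,C,N}, so it must be B.
(r1,c2): row 1 has {H,Li,Be,B,C,N}; column 2 has {H,B,N}, so it must be He.
(r2,c3): row 2 has {H,He,Li,Be,C,N}; column 3 has {H,C,N}, so it must be B.
(r5,c3): row 5 has {H,He,Be,N}; column 3 has {H,B,C,N}, so it must be Li.
(r6,c2): row 6 has {H,Li,B,C,N}; column 2 has {H,He,B,N}, so it must be Be.
(r6,c3): row 6 has {H,Li,Be,B,C,N}; column 3 has {H,Li,B,C,N}, so it must be He.
(r7,c3): row 7 has {H,He,B,N}; column 3 has {H,He,Li,B,C,N}, so it must be Be.
(r7,c5): row 7 has {H,He,Be,B,N}; column 5 has {H,He,Li,Be,N}, so it must be C.
(r5,c2): row 5 has {H,He,Li,Be,N}; column 2 has {H,He,Be,B,N}, so it must be C.
(r5,c5): row 5 has {H,He,Li,Be,C,N}; column 5 has {H,He,Li,Be,C,N}, so it must be B.
(r7,c2): row 7 has {H,He,Be,B,C,N}; column 2 has {H,He,Be,B,C,N}, so it must be Li.

B He H Li N C Be / N H B C He Be Li / Be N C He Li H B / C B N H Be Li He / H C Li Be B He N / Li Be He B H N C / He Li Be N C B H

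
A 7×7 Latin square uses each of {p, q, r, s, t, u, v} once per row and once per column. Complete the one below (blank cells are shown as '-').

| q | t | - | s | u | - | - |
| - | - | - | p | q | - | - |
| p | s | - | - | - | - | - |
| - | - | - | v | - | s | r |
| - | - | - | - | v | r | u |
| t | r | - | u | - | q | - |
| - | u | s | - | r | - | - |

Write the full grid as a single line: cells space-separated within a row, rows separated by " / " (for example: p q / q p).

q t r s u v p / r v u p q t s / p s v r t u q / u q t v p s r / s p q t v r u / t r p u s q v / v u s q r p t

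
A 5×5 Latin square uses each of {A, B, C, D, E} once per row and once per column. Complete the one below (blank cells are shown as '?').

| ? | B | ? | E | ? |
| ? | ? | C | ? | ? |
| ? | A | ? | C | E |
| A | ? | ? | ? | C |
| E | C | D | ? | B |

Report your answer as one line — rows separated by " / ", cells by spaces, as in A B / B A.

row 1 has {B,E}; column 3 has {C,D} — only A is left for (r1,c3).
row 1 has {A,B,E}; column 5 has {B,C,E} — only D is left for (r1,c5).
row 2 has {C}; column 5 has {B,C,D,E} — only A is left for (r2,c5).
row 3 has {A,C,E}; column 3 has {A,C,D} — only B is left for (r3,c3).
row 4 has {A,C}; column 3 has {A,B,C,D} — only E is left for (r4,c3).
row 5 has {B,C,D,E}; column 4 has {C,E} — only A is left for (r5,c4).
row 1 has {A,B,D,E}; column 1 has {A,E} — only C is left for (r1,c1).
row 3 has {A,B,C,E}; column 1 has {A,C,E} — only D is left for (r3,c1).
row 4 has {A,C,E}; column 2 has {A,B,C} — only D is left for (r4,c2).
row 4 has {A,C,D,E}; column 4 has {A,C,E} — only B is left for (r4,c4).
row 2 has {A,C}; column 1 has {A,C,D,E} — only B is left for (r2,c1).
row 2 has {A,B,C}; column 2 has {A,B,C,D} — only E is left for (r2,c2).
row 2 has {A,B,C,E}; column 4 has {A,B,C,E} — only D is left for (r2,c4).

C B A E D / B E C D A / D A B C E / A D E B C / E C D A B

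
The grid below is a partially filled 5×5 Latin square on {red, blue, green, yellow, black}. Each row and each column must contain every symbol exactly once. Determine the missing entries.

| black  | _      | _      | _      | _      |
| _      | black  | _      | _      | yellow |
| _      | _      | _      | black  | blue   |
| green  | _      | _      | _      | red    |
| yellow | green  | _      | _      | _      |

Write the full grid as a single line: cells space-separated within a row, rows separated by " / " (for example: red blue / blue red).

Cell (r1,c5): row 1 has {black}; column 5 has {red,blue,yellow} → green.
Cell (r3,c1): row 3 has {blue,black}; column 1 has {green,yellow,black} → red.
Cell (r3,c2): row 3 has {red,blue,black}; column 2 has {green,black} → yellow.
Cell (r3,c3): row 3 has {red,blue,yellow,black}; column 3 is empty so far → green.
Cell (r4,c2): row 4 has {red,green}; column 2 has {green,yellow,black} → blue.
Cell (r4,c4): row 4 has {red,blue,green}; column 4 has {black} → yellow.
Cell (r5,c5): row 5 has {green,yellow}; column 5 has {red,blue,green,yellow} → black.
Cell (r1,c2): row 1 has {green,black}; column 2 has {blue,green,yellow,black} → red.
Cell (r1,c4): row 1 has {red,green,black}; column 4 has {yellow,black} → blue.
Cell (r2,c1): row 2 has {yellow,black}; column 1 has {red,green,yellow,black} → blue.
Cell (r2,c3): row 2 has {blue,yellow,black}; column 3 has {green} → red.
Cell (r2,c4): row 2 has {red,blue,yellow,black}; column 4 has {blue,yellow,black} → green.
Cell (r4,c3): row 4 has {red,blue,green,yellow}; column 3 has {red,green} → black.
Cell (r5,c3): row 5 has {green,yellow,black}; column 3 has {red,green,black} → blue.
Cell (r5,c4): row 5 has {blue,green,yellow,black}; column 4 has {blue,green,yellow,black} → red.
Cell (r1,c3): row 1 has {red,blue,green,black}; column 3 has {red,blue,green,black} → yellow.

black red yellow blue green / blue black red green yellow / red yellow green black blue / green blue black yellow red / yellow green blue red black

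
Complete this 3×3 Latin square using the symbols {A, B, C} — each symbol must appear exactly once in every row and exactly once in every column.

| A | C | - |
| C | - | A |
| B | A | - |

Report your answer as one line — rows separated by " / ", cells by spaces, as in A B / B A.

A C B / C B A / B A C

At row 1, column 3: row 1 has {A,C}; column 3 has {A}; that leaves B.
At row 2, column 2: row 2 has {A,C}; column 2 has {A,C}; that leaves B.
At row 3, column 3: row 3 has {A,B}; column 3 has {A,B}; that leaves C.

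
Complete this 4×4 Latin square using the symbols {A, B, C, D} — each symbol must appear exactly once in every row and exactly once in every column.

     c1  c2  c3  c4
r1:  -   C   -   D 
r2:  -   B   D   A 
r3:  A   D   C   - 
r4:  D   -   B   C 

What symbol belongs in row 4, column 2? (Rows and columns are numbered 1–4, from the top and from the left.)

Cell (r1,c1): row 1 has {C,D}; column 1 has {A,D} → B.
Cell (r1,c3): row 1 has {B,C,D}; column 3 has {B,C,D} → A.
Cell (r2,c1): row 2 has {A,B,D}; column 1 has {A,B,D} → C.
Cell (r3,c4): row 3 has {A,C,D}; column 4 has {A,C,D} → B.
Cell (r4,c2): row 4 has {B,C,D}; column 2 has {B,C,D} → A.

A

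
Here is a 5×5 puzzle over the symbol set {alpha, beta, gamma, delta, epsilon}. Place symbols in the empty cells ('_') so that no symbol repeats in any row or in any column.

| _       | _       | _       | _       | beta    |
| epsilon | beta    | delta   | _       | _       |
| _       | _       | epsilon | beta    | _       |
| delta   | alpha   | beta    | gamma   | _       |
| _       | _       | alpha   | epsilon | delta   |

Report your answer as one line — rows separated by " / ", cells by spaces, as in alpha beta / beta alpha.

(r1,c3) = gamma
(r2,c4) = alpha
(r2,c5) = gamma
(r3,c5) = alpha
(r4,c5) = epsilon
(r5,c2) = gamma
(r1,c1) = alpha
(r1,c4) = delta
(r3,c1) = gamma
(r3,c2) = delta
(r5,c1) = beta
(r1,c2) = epsilon

alpha epsilon gamma delta beta / epsilon beta delta alpha gamma / gamma delta epsilon beta alpha / delta alpha beta gamma epsilon / beta gamma alpha epsilon delta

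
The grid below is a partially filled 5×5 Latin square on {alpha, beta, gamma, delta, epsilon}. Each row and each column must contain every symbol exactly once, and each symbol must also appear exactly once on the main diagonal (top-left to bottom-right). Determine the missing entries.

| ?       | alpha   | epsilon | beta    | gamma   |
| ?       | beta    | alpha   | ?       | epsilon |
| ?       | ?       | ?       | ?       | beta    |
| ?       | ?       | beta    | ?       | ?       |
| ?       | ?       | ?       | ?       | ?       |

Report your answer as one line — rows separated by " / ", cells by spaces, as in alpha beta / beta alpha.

(r1,c1) = delta
(r2,c1) = gamma
(r2,c4) = delta
(r3,c3) = gamma
(r5,c3) = delta
(r5,c5) = alpha
(r4,c4) = epsilon
(r4,c5) = delta
(r5,c4) = gamma
(r3,c4) = alpha
(r4,c1) = alpha
(r4,c2) = gamma
(r5,c2) = epsilon
(r3,c1) = epsilon
(r3,c2) = delta
(r5,c1) = beta

delta alpha epsilon beta gamma / gamma beta alpha delta epsilon / epsilon delta gamma alpha beta / alpha gamma beta epsilon delta / beta epsilon delta gamma alpha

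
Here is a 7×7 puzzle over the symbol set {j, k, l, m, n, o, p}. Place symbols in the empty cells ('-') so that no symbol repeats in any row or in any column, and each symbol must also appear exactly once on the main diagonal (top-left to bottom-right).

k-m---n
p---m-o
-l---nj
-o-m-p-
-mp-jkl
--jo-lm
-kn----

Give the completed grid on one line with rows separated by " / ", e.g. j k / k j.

row 2 has {m,o,p}; column 2 has {k,l,m,o}; the diagonal has {j,k,l,m} — only n is left for (r2,c2).
row 2 has {m,n,o,p}; column 6 has {k,l,n,p} — only j is left for (r2,c6).
row 3 has {j,l,n}; column 3 has {j,m,n,p}; the diagonal has {j,k,l,m,n} — only o is left for (r3,c3).
row 4 has {m,o,p}; column 7 has {j,l,m,n,o} — only k is left for (r4,c7).
row 5 has {j,k,l,m,p}; column 4 has {m,o} — only n is left for (r5,c4).
row 6 has {j,l,m,o}; column 1 has {k,p} — only n is left for (r6,c1).
row 6 has {j,l,m,n,o}; column 2 has {k,l,m,n,o} — only p is left for (r6,c2).
row 6 has {j,l,m,n,o,p}; column 5 has {j,m} — only k is left for (r6,c5).
row 7 has {k,n}; column 7 has {j,k,l,m,n,o}; the diagonal has {j,k,l,m,n,o} — only p is left for (r7,c7).
row 1 has {k,m,n}; column 2 has {k,l,m,n,o,p} — only j is left for (r1,c2).
row 1 has {j,k,m,n}; column 6 has {j,k,l,n,p} — only o is left for (r1,c6).
row 3 has {j,l,n,o}; column 1 has {k,n,p} — only m is left for (r3,c1).
row 3 has {j,l,m,n,o}; column 5 has {j,k,m} — only p is left for (r3,c5).
row 4 has {k,m,o,p}; column 3 has {j,m,n,o,p} — only l is left for (r4,c3).
row 4 has {k,l,m,o,p}; column 5 has {j,k,m,p} — only n is left for (r4,c5).
row 5 has {j,k,l,m,n,p}; column 1 has {k,m,n,p} — only o is left for (r5,c1).
row 7 has {k,n,p}; column 6 has {j,k,l,n,o,p} — only m is left for (r7,c6).
row 1 has {j,k,m,n,o}; column 5 has {j,k,m,n,p} — only l is left for (r1,c5).
row 2 has {j,m,n,o,p}; column 3 has {j,l,m,n,o,p} — only k is left for (r2,c3).
row 2 has {j,k,m,n,o,p}; column 4 has {m,n,o} — only l is left for (r2,c4).
row 3 has {j,l,m,n,o,p}; column 4 has {l,m,n,o} — only k is left for (r3,c4).
row 4 has {k,l,m,n,o,p}; column 1 has {k,m,n,o,p} — only j is left for (r4,c1).
row 7 has {k,m,n,p}; column 1 has {j,k,m,n,o,p} — only l is left for (r7,c1).
row 7 has {k,l,m,n,p}; column 4 has {k,l,m,n,o} — only j is left for (r7,c4).
row 7 has {j,k,l,m,n,p}; column 5 has {j,k,l,m,n,p} — only o is left for (r7,c5).
row 1 has {j,k,l,m,n,o}; column 4 has {j,k,l,m,n,o} — only p is left for (r1,c4).

k j m p l o n / p n k l m j o / m l o k p n j / j o l m n p k / o m p n j k l / n p j o k l m / l k n j o m p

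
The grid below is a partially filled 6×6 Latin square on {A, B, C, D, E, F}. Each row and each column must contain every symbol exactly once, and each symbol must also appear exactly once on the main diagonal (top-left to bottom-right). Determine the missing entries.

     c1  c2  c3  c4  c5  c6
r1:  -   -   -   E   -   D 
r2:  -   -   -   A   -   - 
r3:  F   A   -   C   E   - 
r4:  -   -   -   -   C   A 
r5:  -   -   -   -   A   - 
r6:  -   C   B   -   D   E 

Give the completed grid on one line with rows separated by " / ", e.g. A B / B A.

C B A E F D / D F E A B C / F A D C E B / E D F B C A / B E C D A F / A C B F D E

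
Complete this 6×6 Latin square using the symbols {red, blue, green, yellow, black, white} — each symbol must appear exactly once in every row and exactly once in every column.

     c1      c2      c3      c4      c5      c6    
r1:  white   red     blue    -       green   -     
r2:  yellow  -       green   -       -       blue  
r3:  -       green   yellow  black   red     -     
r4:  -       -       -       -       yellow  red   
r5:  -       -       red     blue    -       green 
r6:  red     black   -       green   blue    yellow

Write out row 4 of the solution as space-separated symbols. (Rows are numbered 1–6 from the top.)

(r1,c4): row 1 has {red,blue,green,white}; column 4 has {blue,green,black}, so it must be yellow.
(r1,c6): row 1 has {red,blue,green,yellow,white}; column 6 has {red,blue,green,yellow}, so it must be black.
(r2,c2): row 2 has {blue,green,yellow}; column 2 has {red,green,black}, so it must be white.
(r2,c4): row 2 has {blue,green,yellow,white}; column 4 has {blue,green,yellow,black}, so it must be red.
(r2,c5): row 2 has {red,blue,green,yellow,white}; column 5 has {red,blue,green,yellow}, so it must be black.
(r3,c1): row 3 has {red,green,yellow,black}; column 1 has {red,yellow,white}, so it must be blue.
(r3,c6): row 3 has {red,blue,green,yellow,black}; column 6 has {red,blue,green,yellow,black}, so it must be white.
(r4,c2): row 4 has {red,yellow}; column 2 has {red,green,black,white}, so it must be blue.
(r4,c4): row 4 has {red,blue,yellow}; column 4 has {red,blue,green,yellow,black}, so it must be white.
(r5,c1): row 5 has {red,blue,green}; column 1 has {red,blue,yellow,white}, so it must be black.
(r5,c2): row 5 has {red,blue,green,black}; column 2 has {red,blue,green,black,white}, so it must be yellow.
(r5,c5): row 5 has {red,blue,green,yellow,black}; column 5 has {red,blue,green,yellow,black}, so it must be white.
(r6,c3): row 6 has {red,blue,green,yellow,black}; column 3 has {red,blue,green,yellow}, so it must be white.
(r4,c1): row 4 has {red,blue,yellow,white}; column 1 has {red,blue,yellow,black,white}, so it must be green.
(r4,c3): row 4 has {red,blue,green,yellow,white}; column 3 has {red,blue,green,yellow,white}, so it must be black.

green blue black white yellow red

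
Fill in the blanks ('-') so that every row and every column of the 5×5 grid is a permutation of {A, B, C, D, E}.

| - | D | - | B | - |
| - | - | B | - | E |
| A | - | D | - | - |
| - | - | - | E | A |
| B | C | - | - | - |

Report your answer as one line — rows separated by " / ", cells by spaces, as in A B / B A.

E D A B C / C A B D E / A E D C B / D B C E A / B C E A D

row 1 has {B,D}; column 5 has {A,E} — only C is left for (r1,c5).
row 2 has {B,E}; column 2 has {C,D} — only A is left for (r2,c2).
row 3 has {A,D}; column 4 has {B,E} — only C is left for (r3,c4).
row 3 has {A,C,D}; column 5 has {A,C,E} — only B is left for (r3,c5).
row 4 has {A,E}; column 2 has {A,C,D} — only B is left for (r4,c2).
row 4 has {A,B,E}; column 3 has {B,D} — only C is left for (r4,c3).
row 5 has {B,C}; column 5 has {A,B,C,E} — only D is left for (r5,c5).
row 1 has {B,C,D}; column 1 has {A,B} — only E is left for (r1,c1).
row 1 has {B,C,D,E}; column 3 has {B,C,D} — only A is left for (r1,c3).
row 2 has {A,B,E}; column 4 has {B,C,E} — only D is left for (r2,c4).
row 3 has {A,B,C,D}; column 2 has {A,B,C,D} — only E is left for (r3,c2).
row 4 has {A,B,C,E}; column 1 has {A,B,E} — only D is left for (r4,c1).
row 5 has {B,C,D}; column 3 has {A,B,C,D} — only E is left for (r5,c3).
row 5 has {B,C,D,E}; column 4 has {B,C,D,E} — only A is left for (r5,c4).
row 2 has {A,B,D,E}; column 1 has {A,B,D,E} — only C is left for (r2,c1).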